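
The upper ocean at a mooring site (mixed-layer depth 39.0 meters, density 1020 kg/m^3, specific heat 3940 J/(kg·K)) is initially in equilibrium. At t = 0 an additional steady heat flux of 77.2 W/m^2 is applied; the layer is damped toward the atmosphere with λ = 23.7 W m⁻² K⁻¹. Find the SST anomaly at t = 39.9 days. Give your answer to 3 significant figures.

1.32 K

Areal heat capacity C = ρ c_p D = 1020 × 3940 × 39.0 = 1.57×10^8 J/(m²·K).
τ = C / λ = 1.57×10^8 / 23.7 = 6.61×10^6 s.
Equilibrium anomaly ΔT_eq = F / λ = 77.2 / 23.7 = 3.26 K.
t = 39.9 days = 3.45×10^6 s, so t/τ = 0.521.
ΔT(t) = ΔT_eq (1 − e^(−t/τ)) = 3.26 × (1 − e^−0.521) = 1.32 K.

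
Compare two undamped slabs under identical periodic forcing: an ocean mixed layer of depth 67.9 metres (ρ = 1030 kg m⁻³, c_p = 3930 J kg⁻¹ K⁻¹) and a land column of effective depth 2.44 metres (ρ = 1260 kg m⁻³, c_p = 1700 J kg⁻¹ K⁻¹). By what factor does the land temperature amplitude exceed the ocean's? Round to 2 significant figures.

C_ocean = 1030 × 3930 × 67.9 = 2.75×10^8 J/(m²·K).
C_land = 1260 × 1700 × 2.44 = 5.23×10^6 J/(m²·K).
Undamped amplitude ∝ 1/C, so A_land/A_ocean = C_ocean/C_land = 52.6.

53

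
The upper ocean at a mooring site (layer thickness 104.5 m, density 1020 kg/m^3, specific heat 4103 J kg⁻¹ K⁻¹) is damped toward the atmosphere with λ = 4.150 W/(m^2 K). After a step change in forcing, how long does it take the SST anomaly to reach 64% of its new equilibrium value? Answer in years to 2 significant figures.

Areal heat capacity C = ρ c_p D = 1020 × 4103 × 104.5 = 4.37×10^8 J/(m²·K).
τ = C / λ = 4.37×10^8 / 4.150 = 1.05×10^8 s.
Fraction reached: 1 − e^(−t/τ) = 0.64 ⇒ t = −τ ln(1 − 0.64) = τ × 1.02.
t = 1.08×10^8 s = 3.41 years.

3.4 years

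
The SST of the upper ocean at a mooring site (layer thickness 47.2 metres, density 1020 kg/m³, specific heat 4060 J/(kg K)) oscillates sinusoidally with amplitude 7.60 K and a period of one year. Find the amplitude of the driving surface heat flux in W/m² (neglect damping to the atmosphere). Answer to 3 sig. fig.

Areal heat capacity C = ρ c_p D = 1020 × 4060 × 47.2 = 1.95×10^8 J/(m^2 K).
ω = 2π / 3.15×10^7 s = 1.99×10^-7 s⁻¹.
Cω = 1.95×10^8 × 1.99×10^-7 = 38.9 W/(m²·K).
F₀ = A × Cω = 7.60 × 38.9 = 296 W/m².

296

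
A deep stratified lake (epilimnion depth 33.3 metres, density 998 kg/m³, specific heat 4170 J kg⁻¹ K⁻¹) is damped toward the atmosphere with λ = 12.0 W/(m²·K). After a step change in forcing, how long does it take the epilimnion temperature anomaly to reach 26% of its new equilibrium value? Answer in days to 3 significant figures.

40.2 days

Areal heat capacity C = ρ c_p D = 998 × 4170 × 33.3 = 1.39×10^8 J/(m²·K).
τ = C / λ = 1.39×10^8 / 12.0 = 1.15×10^7 s.
Fraction reached: 1 − e^(−t/τ) = 0.26 ⇒ t = −τ ln(1 − 0.26) = τ × 0.301.
t = 3.48×10^6 s = 40.2 days.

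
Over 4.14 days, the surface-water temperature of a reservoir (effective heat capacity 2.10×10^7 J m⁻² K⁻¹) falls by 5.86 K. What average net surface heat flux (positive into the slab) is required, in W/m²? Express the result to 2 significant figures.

Areal heat capacity C = 2.10×10^7 J m⁻² K⁻¹ (given).
Required heat per unit area: Q = C ΔT = 2.10×10^7 × -5.86 = -1.23×10^8 J/m².
Flux F = Q / Δt = -1.23×10^8 / 3.58×10^5 s = -344 W/m².

-340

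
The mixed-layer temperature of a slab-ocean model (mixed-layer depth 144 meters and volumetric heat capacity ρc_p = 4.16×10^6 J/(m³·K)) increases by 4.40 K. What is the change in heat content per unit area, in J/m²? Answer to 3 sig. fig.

Areal heat capacity C = ρc_p × D = 4.16×10^6 × 144 = 5.99×10^8 J m⁻² K⁻¹.
ΔQ = C ΔT = 5.99×10^8 × 4.40 = 2.64×10^9 J/m².

2.64×10^9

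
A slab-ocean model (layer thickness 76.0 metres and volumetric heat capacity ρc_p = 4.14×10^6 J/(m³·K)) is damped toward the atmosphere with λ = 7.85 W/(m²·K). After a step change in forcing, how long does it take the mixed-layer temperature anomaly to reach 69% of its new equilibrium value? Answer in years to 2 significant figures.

Areal heat capacity C = ρc_p × D = 4.14×10^6 × 76.0 = 3.15×10^8 J m⁻² K⁻¹.
τ = C / λ = 3.15×10^8 / 7.85 = 4.01×10^7 s.
Fraction reached: 1 − e^(−t/τ) = 0.69 ⇒ t = −τ ln(1 − 0.69) = τ × 1.17.
t = 4.69×10^7 s = 1.49 years.

1.5 years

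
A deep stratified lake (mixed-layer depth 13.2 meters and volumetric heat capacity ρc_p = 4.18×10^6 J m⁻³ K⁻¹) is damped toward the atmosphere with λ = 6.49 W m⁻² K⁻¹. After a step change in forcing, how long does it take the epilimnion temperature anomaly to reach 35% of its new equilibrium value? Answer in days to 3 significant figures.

42.4 days

Areal heat capacity C = ρc_p × D = 4.18×10^6 × 13.2 = 5.52×10^7 J/(m²·K).
τ = C / λ = 5.52×10^7 / 6.49 = 8.50×10^6 s.
Fraction reached: 1 − e^(−t/τ) = 0.35 ⇒ t = −τ ln(1 − 0.35) = τ × 0.431.
t = 3.66×10^6 s = 42.4 days.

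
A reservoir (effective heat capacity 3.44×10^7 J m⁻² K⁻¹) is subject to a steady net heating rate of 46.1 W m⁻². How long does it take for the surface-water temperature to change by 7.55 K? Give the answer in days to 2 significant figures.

Areal heat capacity C = 3.44×10^7 J m⁻² K⁻¹ (given).
Time required: Δt = C ΔT / F = 3.44×10^7 × 7.55 / 46.1 = 5.63×10^6 s.
In days: 5.63×10^6 s / (86400 s/day) = 65.2 days.

65 days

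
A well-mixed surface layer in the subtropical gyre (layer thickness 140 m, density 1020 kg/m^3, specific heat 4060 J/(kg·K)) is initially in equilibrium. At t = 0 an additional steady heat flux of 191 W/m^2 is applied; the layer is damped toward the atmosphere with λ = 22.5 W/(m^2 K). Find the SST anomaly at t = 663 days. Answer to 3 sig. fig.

7.57 K

Areal heat capacity C = ρ c_p D = 1020 × 4060 × 140 = 5.80×10^8 J m⁻² K⁻¹.
τ = C / λ = 5.80×10^8 / 22.5 = 2.58×10^7 s.
Equilibrium anomaly ΔT_eq = F / λ = 191 / 22.5 = 8.49 K.
t = 663 days = 5.73×10^7 s, so t/τ = 2.22.
ΔT(t) = ΔT_eq (1 − e^(−t/τ)) = 8.49 × (1 − e^−2.22) = 7.57 K.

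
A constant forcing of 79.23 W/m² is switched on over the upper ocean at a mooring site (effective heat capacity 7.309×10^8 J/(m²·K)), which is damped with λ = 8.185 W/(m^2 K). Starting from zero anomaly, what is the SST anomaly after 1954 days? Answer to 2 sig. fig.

8.2 K

Areal heat capacity C = 7.309×10^8 J/(m²·K) (given).
τ = C / λ = 7.31×10^8 / 8.185 = 8.93×10^7 s.
Equilibrium anomaly ΔT_eq = F / λ = 79.23 / 8.185 = 9.68 K.
t = 1954 days = 1.69×10^8 s, so t/τ = 1.89.
ΔT(t) = ΔT_eq (1 − e^(−t/τ)) = 9.68 × (1 − e^−1.89) = 8.22 K.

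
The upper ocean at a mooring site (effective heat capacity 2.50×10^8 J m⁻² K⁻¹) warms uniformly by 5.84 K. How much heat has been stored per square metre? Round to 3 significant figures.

Areal heat capacity C = 2.50×10^8 J m⁻² K⁻¹ (given).
ΔQ = C ΔT = 2.50×10^8 × 5.84 = 1.46×10^9 J/m².

1.46×10^9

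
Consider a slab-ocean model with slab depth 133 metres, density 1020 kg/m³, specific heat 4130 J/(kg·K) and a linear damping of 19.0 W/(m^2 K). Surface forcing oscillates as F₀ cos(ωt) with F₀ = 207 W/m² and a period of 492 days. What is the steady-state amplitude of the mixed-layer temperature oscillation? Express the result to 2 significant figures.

Areal heat capacity C = ρ c_p D = 1020 × 4130 × 133 = 5.60×10^8 J m⁻² K⁻¹.
Angular frequency ω = 2π / T = 2π / 4.25×10^7 s = 1.48×10^-7 s⁻¹.
√((Cω)² + λ²) = √((82.8)² + 19.0²) = 85.0 W/(m²·K).
Amplitude A = F₀ / √((Cω)²+λ²) = 207 / 85.0 = 2.44 K.

2.4 K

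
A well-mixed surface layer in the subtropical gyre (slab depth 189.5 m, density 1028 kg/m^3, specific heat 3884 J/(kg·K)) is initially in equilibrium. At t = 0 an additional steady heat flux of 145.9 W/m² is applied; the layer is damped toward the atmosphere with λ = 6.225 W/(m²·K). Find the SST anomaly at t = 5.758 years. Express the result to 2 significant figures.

18 K

Areal heat capacity C = ρ c_p D = 1028 × 3884 × 189.5 = 7.57×10^8 J/(m²·K).
τ = C / λ = 7.57×10^8 / 6.225 = 1.22×10^8 s.
Equilibrium anomaly ΔT_eq = F / λ = 145.9 / 6.225 = 23.4 K.
t = 5.758 years = 1.82×10^8 s, so t/τ = 1.49.
ΔT(t) = ΔT_eq (1 − e^(−t/τ)) = 23.4 × (1 − e^−1.49) = 18.2 K.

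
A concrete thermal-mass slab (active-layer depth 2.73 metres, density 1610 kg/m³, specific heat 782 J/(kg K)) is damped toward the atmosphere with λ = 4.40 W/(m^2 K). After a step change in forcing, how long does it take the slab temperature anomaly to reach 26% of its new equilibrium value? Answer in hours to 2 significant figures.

Areal heat capacity C = ρ c_p D = 1610 × 782 × 2.73 = 3.44×10^6 J/(m^2 K).
τ = C / λ = 3.44×10^6 / 4.40 = 7.81×10^5 s.
Fraction reached: 1 − e^(−t/τ) = 0.26 ⇒ t = −τ ln(1 − 0.26) = τ × 0.301.
t = 2.35×10^5 s = 65.3 hours.

65 hours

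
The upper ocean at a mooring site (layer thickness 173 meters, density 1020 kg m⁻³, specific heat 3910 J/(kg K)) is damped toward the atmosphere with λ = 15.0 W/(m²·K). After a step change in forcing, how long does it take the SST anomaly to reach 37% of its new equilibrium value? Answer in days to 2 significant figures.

Areal heat capacity C = ρ c_p D = 1020 × 3910 × 173 = 6.90×10^8 J m⁻² K⁻¹.
τ = C / λ = 6.90×10^8 / 15.0 = 4.60×10^7 s.
Fraction reached: 1 − e^(−t/τ) = 0.37 ⇒ t = −τ ln(1 − 0.37) = τ × 0.462.
t = 2.13×10^7 s = 246 days.

250 days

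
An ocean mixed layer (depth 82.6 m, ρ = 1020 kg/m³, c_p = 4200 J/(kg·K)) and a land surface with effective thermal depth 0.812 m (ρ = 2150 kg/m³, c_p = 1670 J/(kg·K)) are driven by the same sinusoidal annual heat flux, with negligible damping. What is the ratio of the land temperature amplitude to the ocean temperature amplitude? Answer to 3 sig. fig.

121

C_ocean = 1020 × 4200 × 82.6 = 3.54×10^8 J/(m²·K).
C_land = 2150 × 1670 × 0.812 = 2.92×10^6 J/(m²·K).
Undamped amplitude ∝ 1/C, so A_land/A_ocean = C_ocean/C_land = 121.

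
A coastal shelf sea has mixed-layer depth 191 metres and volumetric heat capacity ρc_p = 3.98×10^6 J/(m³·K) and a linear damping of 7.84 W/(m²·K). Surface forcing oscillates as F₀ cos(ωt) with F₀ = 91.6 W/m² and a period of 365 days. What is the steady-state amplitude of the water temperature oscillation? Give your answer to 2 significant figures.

0.60 K

Areal heat capacity C = ρc_p × D = 3.98×10^6 × 191 = 7.60×10^8 J/(m²·K).
Angular frequency ω = 2π / T = 2π / 3.15×10^7 s = 1.99×10^-7 s⁻¹.
√((Cω)² + λ²) = √((151)² + 7.84²) = 152 W/(m²·K).
Amplitude A = F₀ / √((Cω)²+λ²) = 91.6 / 152 = 0.604 K.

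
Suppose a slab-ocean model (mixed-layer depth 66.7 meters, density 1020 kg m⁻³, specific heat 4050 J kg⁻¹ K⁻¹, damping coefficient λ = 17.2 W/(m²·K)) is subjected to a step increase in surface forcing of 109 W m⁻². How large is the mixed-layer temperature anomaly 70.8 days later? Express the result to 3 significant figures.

2.01 K

Areal heat capacity C = ρ c_p D = 1020 × 4050 × 66.7 = 2.76×10^8 J/(m^2 K).
τ = C / λ = 2.76×10^8 / 17.2 = 1.60×10^7 s.
Equilibrium anomaly ΔT_eq = F / λ = 109 / 17.2 = 6.34 K.
t = 70.8 days = 6.12×10^6 s, so t/τ = 0.382.
ΔT(t) = ΔT_eq (1 − e^(−t/τ)) = 6.34 × (1 − e^−0.382) = 2.01 K.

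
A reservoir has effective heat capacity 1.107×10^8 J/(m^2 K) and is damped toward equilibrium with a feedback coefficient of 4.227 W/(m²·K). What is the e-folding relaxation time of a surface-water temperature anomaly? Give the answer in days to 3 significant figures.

303 days

Areal heat capacity C = 1.107×10^8 J/(m^2 K) (given).
Relaxation time τ = C / λ = 1.11×10^8 / 4.227 = 2.62×10^7 s.
In days: 2.62×10^7 s / (86400 s/day) = 303 days.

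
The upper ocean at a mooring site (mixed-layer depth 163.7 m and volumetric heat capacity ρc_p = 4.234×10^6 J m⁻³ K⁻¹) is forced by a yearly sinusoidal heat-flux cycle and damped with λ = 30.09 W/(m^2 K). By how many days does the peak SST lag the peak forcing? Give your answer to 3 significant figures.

78.8 days

Areal heat capacity C = ρc_p × D = 4.234×10^6 × 163.7 = 6.93×10^8 J/(m²·K).
ω = 2π / 3.15×10^7 s = 1.99×10^-7 s⁻¹.
Phase lag φ = arctan(Cω/λ) = arctan(138/30.09) = 1.36 rad.
Time lag = φ / ω = 1.36 / 1.99×10^-7 = 6.81×10^6 s = 78.8 days.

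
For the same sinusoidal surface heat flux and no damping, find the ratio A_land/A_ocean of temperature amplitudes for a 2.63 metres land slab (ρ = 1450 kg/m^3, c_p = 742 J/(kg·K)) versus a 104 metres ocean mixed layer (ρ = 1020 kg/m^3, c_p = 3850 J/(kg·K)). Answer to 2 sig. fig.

140

C_ocean = 1020 × 3850 × 104 = 4.08×10^8 J/(m²·K).
C_land = 1450 × 742 × 2.63 = 2.83×10^6 J/(m²·K).
Undamped amplitude ∝ 1/C, so A_land/A_ocean = C_ocean/C_land = 144.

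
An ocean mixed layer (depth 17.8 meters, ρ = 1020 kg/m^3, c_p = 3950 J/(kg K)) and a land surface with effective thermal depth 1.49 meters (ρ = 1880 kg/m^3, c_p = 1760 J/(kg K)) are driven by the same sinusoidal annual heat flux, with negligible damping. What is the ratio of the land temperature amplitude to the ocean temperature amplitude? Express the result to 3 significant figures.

14.5

C_ocean = 1020 × 3950 × 17.8 = 7.17×10^7 J/(m²·K).
C_land = 1880 × 1760 × 1.49 = 4.93×10^6 J/(m²·K).
Undamped amplitude ∝ 1/C, so A_land/A_ocean = C_ocean/C_land = 14.5.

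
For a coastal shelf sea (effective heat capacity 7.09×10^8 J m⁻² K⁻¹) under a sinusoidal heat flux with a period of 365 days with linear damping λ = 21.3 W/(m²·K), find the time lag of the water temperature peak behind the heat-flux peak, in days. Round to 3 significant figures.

82.6 days

Areal heat capacity C = 7.09×10^8 J m⁻² K⁻¹ (given).
ω = 2π / 3.15×10^7 s = 1.99×10^-7 s⁻¹.
Phase lag φ = arctan(Cω/λ) = arctan(141/21.3) = 1.42 rad.
Time lag = φ / ω = 1.42 / 1.99×10^-7 = 7.13×10^6 s = 82.6 days.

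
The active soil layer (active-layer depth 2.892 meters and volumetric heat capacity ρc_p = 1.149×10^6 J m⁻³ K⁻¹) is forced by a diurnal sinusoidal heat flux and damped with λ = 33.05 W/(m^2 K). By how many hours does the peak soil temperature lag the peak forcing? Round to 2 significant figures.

5.5 hours

Areal heat capacity C = ρc_p × D = 1.149×10^6 × 2.892 = 3.32×10^6 J/(m²·K).
ω = 2π / 86400 s = 7.27×10^-5 s⁻¹.
Phase lag φ = arctan(Cω/λ) = arctan(242/33.05) = 1.43 rad.
Time lag = φ / ω = 1.43 / 7.27×10^-5 = 19700 s = 5.48 hours.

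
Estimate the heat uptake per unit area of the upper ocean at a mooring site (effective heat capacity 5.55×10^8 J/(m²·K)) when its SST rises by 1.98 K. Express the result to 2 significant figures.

1.1×10^9

Areal heat capacity C = 5.55×10^8 J/(m²·K) (given).
ΔQ = C ΔT = 5.55×10^8 × 1.98 = 1.10×10^9 J/m².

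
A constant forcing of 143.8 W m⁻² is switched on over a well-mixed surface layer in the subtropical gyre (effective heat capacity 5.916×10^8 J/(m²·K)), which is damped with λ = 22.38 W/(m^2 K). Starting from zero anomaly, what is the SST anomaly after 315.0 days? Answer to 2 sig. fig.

4.1 K

Areal heat capacity C = 5.916×10^8 J/(m²·K) (given).
τ = C / λ = 5.92×10^8 / 22.38 = 2.64×10^7 s.
Equilibrium anomaly ΔT_eq = F / λ = 143.8 / 22.38 = 6.43 K.
t = 315.0 days = 2.72×10^7 s, so t/τ = 1.03.
ΔT(t) = ΔT_eq (1 − e^(−t/τ)) = 6.43 × (1 − e^−1.03) = 4.13 K.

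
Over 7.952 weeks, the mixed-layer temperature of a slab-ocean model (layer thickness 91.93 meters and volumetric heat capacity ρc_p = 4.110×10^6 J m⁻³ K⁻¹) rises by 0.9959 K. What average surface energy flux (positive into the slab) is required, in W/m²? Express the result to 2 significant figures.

78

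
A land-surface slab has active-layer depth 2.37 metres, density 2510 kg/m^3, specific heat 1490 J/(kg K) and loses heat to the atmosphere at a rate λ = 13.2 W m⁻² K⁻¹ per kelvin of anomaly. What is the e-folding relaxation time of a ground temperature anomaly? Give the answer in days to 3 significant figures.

7.77 days

Areal heat capacity C = ρ c_p D = 2510 × 1490 × 2.37 = 8.86×10^6 J m⁻² K⁻¹.
Relaxation time τ = C / λ = 8.86×10^6 / 13.2 = 6.71×10^5 s.
In days: 6.71×10^5 s / (86400 s/day) = 7.77 days.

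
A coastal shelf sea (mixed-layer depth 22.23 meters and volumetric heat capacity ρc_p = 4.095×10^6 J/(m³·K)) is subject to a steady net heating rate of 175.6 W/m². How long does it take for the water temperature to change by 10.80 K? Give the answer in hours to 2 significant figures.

Areal heat capacity C = ρc_p × D = 4.095×10^6 × 22.23 = 9.10×10^7 J m⁻² K⁻¹.
Time required: Δt = C ΔT / F = 9.10×10^7 × 10.80 / 175.6 = 5.60×10^6 s.
In hours: 5.60×10^6 s / (3600 s/hour) = 1560 hours.

1600 hours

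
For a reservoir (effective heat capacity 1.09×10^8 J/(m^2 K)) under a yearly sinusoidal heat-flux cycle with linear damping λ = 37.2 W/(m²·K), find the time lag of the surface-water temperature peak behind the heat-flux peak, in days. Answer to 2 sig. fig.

31 days

Areal heat capacity C = 1.09×10^8 J/(m^2 K) (given).
ω = 2π / 3.15×10^7 s = 1.99×10^-7 s⁻¹.
Phase lag φ = arctan(Cω/λ) = arctan(21.7/37.2) = 0.528 rad.
Time lag = φ / ω = 0.528 / 1.99×10^-7 = 2.65×10^6 s = 30.7 days.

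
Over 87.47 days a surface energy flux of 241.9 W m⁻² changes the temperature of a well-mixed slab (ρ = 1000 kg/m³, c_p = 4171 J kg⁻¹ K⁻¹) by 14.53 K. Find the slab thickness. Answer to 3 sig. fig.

30.2 m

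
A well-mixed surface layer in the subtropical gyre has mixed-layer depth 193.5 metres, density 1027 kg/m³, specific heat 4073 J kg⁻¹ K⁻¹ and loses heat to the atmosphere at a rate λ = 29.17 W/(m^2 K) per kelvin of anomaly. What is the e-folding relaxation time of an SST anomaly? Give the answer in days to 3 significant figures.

321 days

Areal heat capacity C = ρ c_p D = 1027 × 4073 × 193.5 = 8.09×10^8 J m⁻² K⁻¹.
Relaxation time τ = C / λ = 8.09×10^8 / 29.17 = 2.77×10^7 s.
In days: 2.77×10^7 s / (86400 s/day) = 321 days.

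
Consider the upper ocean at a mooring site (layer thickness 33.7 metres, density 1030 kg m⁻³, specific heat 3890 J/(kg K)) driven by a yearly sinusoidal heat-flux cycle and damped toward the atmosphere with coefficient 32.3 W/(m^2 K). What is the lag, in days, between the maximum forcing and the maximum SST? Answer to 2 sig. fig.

Areal heat capacity C = ρ c_p D = 1030 × 3890 × 33.7 = 1.35×10^8 J/(m^2 K).
ω = 2π / 3.15×10^7 s = 1.99×10^-7 s⁻¹.
Phase lag φ = arctan(Cω/λ) = arctan(26.9/32.3) = 0.694 rad.
Time lag = φ / ω = 0.694 / 1.99×10^-7 = 3.49×10^6 s = 40.3 days.

40 days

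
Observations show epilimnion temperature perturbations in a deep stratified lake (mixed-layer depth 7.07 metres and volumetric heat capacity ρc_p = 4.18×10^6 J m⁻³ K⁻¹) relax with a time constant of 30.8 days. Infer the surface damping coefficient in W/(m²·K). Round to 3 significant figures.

Areal heat capacity C = ρc_p × D = 4.18×10^6 × 7.07 = 2.96×10^7 J/(m^2 K).
τ = 30.8 days = 2.66×10^6 s.
λ = C / τ = 2.96×10^7 / 2.66×10^6 = 11.1 W/(m²·K).

11.1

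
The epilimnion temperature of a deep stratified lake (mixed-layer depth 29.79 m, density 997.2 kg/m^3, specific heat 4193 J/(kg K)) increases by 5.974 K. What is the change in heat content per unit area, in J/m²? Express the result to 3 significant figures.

Areal heat capacity C = ρ c_p D = 997.2 × 4193 × 29.79 = 1.25×10^8 J/(m^2 K).
ΔQ = C ΔT = 1.25×10^8 × 5.974 = 7.44×10^8 J/m².

7.44×10^8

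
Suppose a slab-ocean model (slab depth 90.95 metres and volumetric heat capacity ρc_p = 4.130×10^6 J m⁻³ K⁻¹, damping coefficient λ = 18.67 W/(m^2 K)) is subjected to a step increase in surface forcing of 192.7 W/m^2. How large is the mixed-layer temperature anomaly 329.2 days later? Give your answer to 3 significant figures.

7.81 K

Areal heat capacity C = ρc_p × D = 4.130×10^6 × 90.95 = 3.76×10^8 J m⁻² K⁻¹.
τ = C / λ = 3.76×10^8 / 18.67 = 2.01×10^7 s.
Equilibrium anomaly ΔT_eq = F / λ = 192.7 / 18.67 = 10.3 K.
t = 329.2 days = 2.84×10^7 s, so t/τ = 1.41.
ΔT(t) = ΔT_eq (1 − e^(−t/τ)) = 10.3 × (1 − e^−1.41) = 7.81 K.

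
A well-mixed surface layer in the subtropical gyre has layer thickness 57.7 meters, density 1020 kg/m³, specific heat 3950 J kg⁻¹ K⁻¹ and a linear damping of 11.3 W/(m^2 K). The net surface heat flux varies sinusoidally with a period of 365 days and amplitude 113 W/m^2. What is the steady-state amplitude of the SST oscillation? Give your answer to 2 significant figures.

2.4 K

Areal heat capacity C = ρ c_p D = 1020 × 3950 × 57.7 = 2.32×10^8 J/(m^2 K).
Angular frequency ω = 2π / T = 2π / 3.15×10^7 s = 1.99×10^-7 s⁻¹.
√((Cω)² + λ²) = √((46.3)² + 11.3²) = 47.7 W/(m²·K).
Amplitude A = F₀ / √((Cω)²+λ²) = 113 / 47.7 = 2.37 K.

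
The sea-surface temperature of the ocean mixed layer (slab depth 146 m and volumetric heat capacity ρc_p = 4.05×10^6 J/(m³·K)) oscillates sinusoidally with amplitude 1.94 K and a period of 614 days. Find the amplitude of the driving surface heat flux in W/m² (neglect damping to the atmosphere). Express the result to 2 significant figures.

Areal heat capacity C = ρc_p × D = 4.05×10^6 × 146 = 5.91×10^8 J/(m^2 K).
ω = 2π / 5.30×10^7 s = 1.18×10^-7 s⁻¹.
Cω = 5.91×10^8 × 1.18×10^-7 = 70.0 W/(m²·K).
F₀ = A × Cω = 1.94 × 70.0 = 136 W/m².

140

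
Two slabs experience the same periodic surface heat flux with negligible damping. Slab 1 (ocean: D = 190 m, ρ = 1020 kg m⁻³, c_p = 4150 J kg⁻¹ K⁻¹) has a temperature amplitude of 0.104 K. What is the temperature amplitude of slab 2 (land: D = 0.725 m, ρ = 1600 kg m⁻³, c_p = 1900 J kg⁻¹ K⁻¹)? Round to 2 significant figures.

C_ocean = 8.04×10^8 J/(m²·K); C_land = 2.20×10^6 J/(m²·K).
A ∝ 1/C ⇒ A_land = A_ocean × C_ocean/C_land = 0.104 × 365 = 38.0 K.

38 K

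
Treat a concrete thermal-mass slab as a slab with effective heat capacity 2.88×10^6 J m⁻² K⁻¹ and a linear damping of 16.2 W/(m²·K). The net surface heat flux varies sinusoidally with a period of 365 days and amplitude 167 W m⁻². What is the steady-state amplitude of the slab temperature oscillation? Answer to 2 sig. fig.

10 K

Areal heat capacity C = 2.88×10^6 J m⁻² K⁻¹ (given).
Angular frequency ω = 2π / T = 2π / 3.15×10^7 s = 1.99×10^-7 s⁻¹.
√((Cω)² + λ²) = √((0.574)² + 16.2²) = 16.2 W/(m²·K).
Amplitude A = F₀ / √((Cω)²+λ²) = 167 / 16.2 = 10.3 K.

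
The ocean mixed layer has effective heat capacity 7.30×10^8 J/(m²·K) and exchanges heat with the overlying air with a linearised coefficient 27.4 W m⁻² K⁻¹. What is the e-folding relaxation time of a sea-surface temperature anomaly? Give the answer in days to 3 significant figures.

Areal heat capacity C = 7.30×10^8 J/(m²·K) (given).
Relaxation time τ = C / λ = 7.30×10^8 / 27.4 = 2.66×10^7 s.
In days: 2.66×10^7 s / (86400 s/day) = 308 days.

308 days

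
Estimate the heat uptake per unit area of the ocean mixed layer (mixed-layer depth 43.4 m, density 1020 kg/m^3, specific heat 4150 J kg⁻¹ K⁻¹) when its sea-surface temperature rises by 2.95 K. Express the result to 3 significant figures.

Areal heat capacity C = ρ c_p D = 1020 × 4150 × 43.4 = 1.84×10^8 J/(m²·K).
ΔQ = C ΔT = 1.84×10^8 × 2.95 = 5.42×10^8 J/m².

5.42×10^8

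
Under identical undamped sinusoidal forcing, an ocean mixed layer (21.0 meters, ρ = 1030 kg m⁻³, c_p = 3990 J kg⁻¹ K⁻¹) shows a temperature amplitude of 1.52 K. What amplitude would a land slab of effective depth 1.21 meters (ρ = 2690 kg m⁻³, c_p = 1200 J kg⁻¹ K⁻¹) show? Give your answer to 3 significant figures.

C_ocean = 8.63×10^7 J/(m²·K); C_land = 3.91×10^6 J/(m²·K).
A ∝ 1/C ⇒ A_land = A_ocean × C_ocean/C_land = 1.52 × 22.1 = 33.6 K.

33.6 K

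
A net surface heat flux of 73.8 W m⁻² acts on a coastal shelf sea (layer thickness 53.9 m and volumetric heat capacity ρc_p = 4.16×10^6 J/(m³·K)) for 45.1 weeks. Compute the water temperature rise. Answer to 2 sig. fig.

9.0 K

Areal heat capacity C = ρc_p × D = 4.16×10^6 × 53.9 = 2.24×10^8 J/(m^2 K).
Net heat input Q = F Δt = 73.8 × (45.1 weeks × 6.048×10^5 s/week) = 2.01×10^9 J/m².
ΔT = Q / C = 2.01×10^9 / 2.24×10^8 = 8.98 K.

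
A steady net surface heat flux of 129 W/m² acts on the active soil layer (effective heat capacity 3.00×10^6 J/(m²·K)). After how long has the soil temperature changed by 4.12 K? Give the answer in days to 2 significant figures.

1.1 days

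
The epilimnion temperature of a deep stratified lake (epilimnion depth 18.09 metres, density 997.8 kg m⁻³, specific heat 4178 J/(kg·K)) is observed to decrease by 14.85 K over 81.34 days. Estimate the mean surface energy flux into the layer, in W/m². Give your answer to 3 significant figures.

-159

Areal heat capacity C = ρ c_p D = 997.8 × 4178 × 18.09 = 7.54×10^7 J m⁻² K⁻¹.
Required heat per unit area: Q = C ΔT = 7.54×10^7 × -14.85 = -1.12×10^9 J/m².
Flux F = Q / Δt = -1.12×10^9 / 7.03×10^6 s = -159 W/m².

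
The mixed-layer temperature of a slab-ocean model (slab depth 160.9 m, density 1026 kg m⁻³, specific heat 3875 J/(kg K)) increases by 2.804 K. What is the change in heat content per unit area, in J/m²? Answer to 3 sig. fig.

Areal heat capacity C = ρ c_p D = 1026 × 3875 × 160.9 = 6.40×10^8 J/(m²·K).
ΔQ = C ΔT = 6.40×10^8 × 2.804 = 1.79×10^9 J/m².

1.79×10^9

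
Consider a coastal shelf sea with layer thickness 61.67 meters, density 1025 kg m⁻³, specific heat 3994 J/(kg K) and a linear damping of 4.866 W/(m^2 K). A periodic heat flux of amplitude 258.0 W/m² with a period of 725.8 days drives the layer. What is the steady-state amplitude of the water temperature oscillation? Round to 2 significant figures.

10 K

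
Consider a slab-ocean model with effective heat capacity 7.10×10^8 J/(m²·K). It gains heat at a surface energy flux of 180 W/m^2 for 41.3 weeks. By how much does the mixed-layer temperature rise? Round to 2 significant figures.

Areal heat capacity C = 7.10×10^8 J/(m²·K) (given).
Net heat input Q = F Δt = 180 × (41.3 weeks × 6.048×10^5 s/week) = 4.50×10^9 J/m².
ΔT = Q / C = 4.50×10^9 / 7.10×10^8 = 6.33 K.

6.3 K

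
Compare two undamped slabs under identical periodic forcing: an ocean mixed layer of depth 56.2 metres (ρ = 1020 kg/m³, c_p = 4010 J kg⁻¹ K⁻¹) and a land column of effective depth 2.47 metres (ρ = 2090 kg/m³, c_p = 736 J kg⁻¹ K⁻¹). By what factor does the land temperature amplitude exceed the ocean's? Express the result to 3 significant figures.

60.5

C_ocean = 1020 × 4010 × 56.2 = 2.30×10^8 J/(m²·K).
C_land = 2090 × 736 × 2.47 = 3.80×10^6 J/(m²·K).
Undamped amplitude ∝ 1/C, so A_land/A_ocean = C_ocean/C_land = 60.5.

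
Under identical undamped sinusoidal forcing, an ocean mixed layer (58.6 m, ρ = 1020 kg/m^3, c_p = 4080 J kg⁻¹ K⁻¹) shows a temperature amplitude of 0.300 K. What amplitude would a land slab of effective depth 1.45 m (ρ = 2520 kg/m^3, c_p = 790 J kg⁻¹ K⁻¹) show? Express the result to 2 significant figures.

C_ocean = 2.44×10^8 J/(m²·K); C_land = 2.89×10^6 J/(m²·K).
A ∝ 1/C ⇒ A_land = A_ocean × C_ocean/C_land = 0.300 × 84.5 = 25.3 K.

25 K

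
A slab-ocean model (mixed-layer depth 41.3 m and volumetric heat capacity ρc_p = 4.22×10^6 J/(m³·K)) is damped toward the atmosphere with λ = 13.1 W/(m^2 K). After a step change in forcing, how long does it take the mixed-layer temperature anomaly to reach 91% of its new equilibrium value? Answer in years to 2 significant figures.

1.0 years

Areal heat capacity C = ρc_p × D = 4.22×10^6 × 41.3 = 1.74×10^8 J/(m^2 K).
τ = C / λ = 1.74×10^8 / 13.1 = 1.33×10^7 s.
Fraction reached: 1 − e^(−t/τ) = 0.91 ⇒ t = −τ ln(1 − 0.91) = τ × 2.41.
t = 3.20×10^7 s = 1.02 years.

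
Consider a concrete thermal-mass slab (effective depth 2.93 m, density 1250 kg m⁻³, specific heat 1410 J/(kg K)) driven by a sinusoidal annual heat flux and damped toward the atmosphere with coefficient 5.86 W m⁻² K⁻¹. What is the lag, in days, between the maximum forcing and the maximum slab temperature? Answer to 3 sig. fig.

10.1 days

Areal heat capacity C = ρ c_p D = 1250 × 1410 × 2.93 = 5.16×10^6 J/(m^2 K).
ω = 2π / 3.15×10^7 s = 1.99×10^-7 s⁻¹.
Phase lag φ = arctan(Cω/λ) = arctan(1.03/5.86) = 0.174 rad.
Time lag = φ / ω = 0.174 / 1.99×10^-7 = 8.72×10^5 s = 10.1 days.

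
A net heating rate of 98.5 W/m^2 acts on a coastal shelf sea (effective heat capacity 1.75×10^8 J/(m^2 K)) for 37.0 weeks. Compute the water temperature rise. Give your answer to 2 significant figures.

13 K

Areal heat capacity C = 1.75×10^8 J/(m^2 K) (given).
Net heat input Q = F Δt = 98.5 × (37.0 weeks × 6.048×10^5 s/week) = 2.20×10^9 J/m².
ΔT = Q / C = 2.20×10^9 / 1.75×10^8 = 12.6 K.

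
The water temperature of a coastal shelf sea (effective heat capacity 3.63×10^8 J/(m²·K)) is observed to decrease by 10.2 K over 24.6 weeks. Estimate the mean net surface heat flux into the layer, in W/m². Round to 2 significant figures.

Areal heat capacity C = 3.63×10^8 J/(m²·K) (given).
Required heat per unit area: Q = C ΔT = 3.63×10^8 × -10.2 = -3.70×10^9 J/m².
Flux F = Q / Δt = -3.70×10^9 / 1.49×10^7 s = -249 W/m².

-250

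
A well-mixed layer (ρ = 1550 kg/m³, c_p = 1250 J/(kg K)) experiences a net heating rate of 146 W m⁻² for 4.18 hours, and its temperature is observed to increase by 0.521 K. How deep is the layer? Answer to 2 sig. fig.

Heat input Q = F Δt = 146 × 15000 s = 2.20×10^6 J/m².
Required areal heat capacity C = Q / ΔT = 4.22×10^6 J/(m²·K).
Depth D = C / (ρ c_p) = 4.22×10^6 / (1550 × 1250) = 2.18 m.

2.2 m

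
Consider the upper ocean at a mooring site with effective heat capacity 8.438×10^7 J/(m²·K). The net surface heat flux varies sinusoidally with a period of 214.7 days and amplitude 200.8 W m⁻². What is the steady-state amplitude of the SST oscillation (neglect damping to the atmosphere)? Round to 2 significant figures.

Areal heat capacity C = 8.438×10^7 J/(m²·K) (given).
Angular frequency ω = 2π / T = 2π / 1.86×10^7 s = 3.39×10^-7 s⁻¹.
Cω = 8.44×10^7 × 3.39×10^-7 = 28.6 W/(m²·K).
Amplitude A = F₀ / (Cω) = 200.8 / 28.6 = 7.03 K.

7.0 K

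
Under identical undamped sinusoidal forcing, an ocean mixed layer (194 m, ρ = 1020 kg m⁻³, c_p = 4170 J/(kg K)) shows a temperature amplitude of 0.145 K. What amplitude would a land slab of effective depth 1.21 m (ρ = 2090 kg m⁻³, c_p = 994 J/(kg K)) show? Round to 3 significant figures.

47.6 K

C_ocean = 8.25×10^8 J/(m²·K); C_land = 2.51×10^6 J/(m²·K).
A ∝ 1/C ⇒ A_land = A_ocean × C_ocean/C_land = 0.145 × 328 = 47.6 K.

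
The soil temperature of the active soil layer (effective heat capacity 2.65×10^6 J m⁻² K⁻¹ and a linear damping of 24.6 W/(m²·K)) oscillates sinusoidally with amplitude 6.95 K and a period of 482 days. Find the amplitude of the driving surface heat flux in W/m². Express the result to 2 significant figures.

170

Areal heat capacity C = 2.65×10^6 J m⁻² K⁻¹ (given).
ω = 2π / 4.16×10^7 s = 1.51×10^-7 s⁻¹.
√((Cω)² + λ²) = √((0.400)² + 24.6²) = 24.6 W/(m²·K).
F₀ = A × √((Cω)²+λ²) = 6.95 × 24.6 = 171 W/m².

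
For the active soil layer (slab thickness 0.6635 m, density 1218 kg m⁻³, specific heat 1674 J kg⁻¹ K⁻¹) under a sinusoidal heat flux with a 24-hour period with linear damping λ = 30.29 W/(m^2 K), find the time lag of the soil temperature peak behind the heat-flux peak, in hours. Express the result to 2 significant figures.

4.9 hours

Areal heat capacity C = ρ c_p D = 1218 × 1674 × 0.6635 = 1.35×10^6 J m⁻² K⁻¹.
ω = 2π / 86400 s = 7.27×10^-5 s⁻¹.
Phase lag φ = arctan(Cω/λ) = arctan(98.4/30.29) = 1.27 rad.
Time lag = φ / ω = 1.27 / 7.27×10^-5 = 17500 s = 4.86 hours.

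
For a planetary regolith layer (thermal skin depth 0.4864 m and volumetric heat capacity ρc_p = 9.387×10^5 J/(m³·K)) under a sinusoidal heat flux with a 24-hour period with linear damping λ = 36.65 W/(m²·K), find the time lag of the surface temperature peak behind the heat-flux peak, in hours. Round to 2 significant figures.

2.8 hours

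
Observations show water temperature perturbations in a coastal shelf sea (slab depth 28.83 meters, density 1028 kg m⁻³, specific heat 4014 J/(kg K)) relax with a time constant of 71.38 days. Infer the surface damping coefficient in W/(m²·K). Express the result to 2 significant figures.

19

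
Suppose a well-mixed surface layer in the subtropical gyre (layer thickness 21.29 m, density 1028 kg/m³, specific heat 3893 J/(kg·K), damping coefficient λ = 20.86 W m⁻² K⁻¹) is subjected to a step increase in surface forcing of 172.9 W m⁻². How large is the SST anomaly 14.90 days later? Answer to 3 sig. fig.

2.24 K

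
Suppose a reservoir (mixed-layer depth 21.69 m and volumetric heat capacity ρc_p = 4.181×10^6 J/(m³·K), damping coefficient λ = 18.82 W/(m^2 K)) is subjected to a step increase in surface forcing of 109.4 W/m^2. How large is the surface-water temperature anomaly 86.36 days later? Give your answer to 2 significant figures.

Areal heat capacity C = ρc_p × D = 4.181×10^6 × 21.69 = 9.07×10^7 J/(m^2 K).
τ = C / λ = 9.07×10^7 / 18.82 = 4.82×10^6 s.
Equilibrium anomaly ΔT_eq = F / λ = 109.4 / 18.82 = 5.81 K.
t = 86.36 days = 7.46×10^6 s, so t/τ = 1.55.
ΔT(t) = ΔT_eq (1 − e^(−t/τ)) = 5.81 × (1 − e^−1.55) = 4.58 K.

4.6 K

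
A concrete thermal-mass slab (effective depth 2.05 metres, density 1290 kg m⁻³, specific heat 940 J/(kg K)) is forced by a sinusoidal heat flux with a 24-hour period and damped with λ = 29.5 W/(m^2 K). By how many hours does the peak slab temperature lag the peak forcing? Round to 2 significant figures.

5.4 hours

Areal heat capacity C = ρ c_p D = 1290 × 940 × 2.05 = 2.49×10^6 J/(m^2 K).
ω = 2π / 86400 s = 7.27×10^-5 s⁻¹.
Phase lag φ = arctan(Cω/λ) = arctan(181/29.5) = 1.41 rad.
Time lag = φ / ω = 1.41 / 7.27×10^-5 = 19400 s = 5.38 hours.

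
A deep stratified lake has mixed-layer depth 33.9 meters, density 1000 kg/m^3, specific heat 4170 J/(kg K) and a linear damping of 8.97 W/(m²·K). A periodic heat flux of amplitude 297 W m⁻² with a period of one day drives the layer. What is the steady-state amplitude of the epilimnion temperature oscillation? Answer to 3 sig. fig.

Areal heat capacity C = ρ c_p D = 1000 × 4170 × 33.9 = 1.41×10^8 J/(m²·K).
Angular frequency ω = 2π / T = 2π / 86400 s = 7.27×10^-5 s⁻¹.
√((Cω)² + λ²) = √((10300)² + 8.97²) = 10300 W/(m²·K).
Amplitude A = F₀ / √((Cω)²+λ²) = 297 / 10300 = 0.0289 K.

0.0289 K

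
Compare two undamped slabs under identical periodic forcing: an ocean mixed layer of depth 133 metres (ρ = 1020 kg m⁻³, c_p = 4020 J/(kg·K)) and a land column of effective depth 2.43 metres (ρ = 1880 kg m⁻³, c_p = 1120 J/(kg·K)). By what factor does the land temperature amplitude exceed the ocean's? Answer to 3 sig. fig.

C_ocean = 1020 × 4020 × 133 = 5.45×10^8 J/(m²·K).
C_land = 1880 × 1120 × 2.43 = 5.12×10^6 J/(m²·K).
Undamped amplitude ∝ 1/C, so A_land/A_ocean = C_ocean/C_land = 107.

107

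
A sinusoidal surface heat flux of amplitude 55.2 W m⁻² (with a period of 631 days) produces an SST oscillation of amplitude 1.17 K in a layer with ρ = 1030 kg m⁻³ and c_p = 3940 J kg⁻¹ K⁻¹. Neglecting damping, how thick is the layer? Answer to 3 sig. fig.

101 m

ω = 2π / 5.45×10^7 s = 1.15×10^-7 s⁻¹.
Required C = F₀ / (A ω) = 55.2 / (1.17 × 1.15×10^-7) = 4.09×10^8 J/(m²·K).
D = C / (ρ c_p) = 4.09×10^8 / (1030 × 3940) = 101 m.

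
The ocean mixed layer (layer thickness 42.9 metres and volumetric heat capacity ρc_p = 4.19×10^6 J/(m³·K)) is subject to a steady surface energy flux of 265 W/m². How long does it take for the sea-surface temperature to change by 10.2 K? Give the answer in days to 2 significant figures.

80 days

Areal heat capacity C = ρc_p × D = 4.19×10^6 × 42.9 = 1.80×10^8 J/(m²·K).
Time required: Δt = C ΔT / F = 1.80×10^8 × 10.2 / 265 = 6.92×10^6 s.
In days: 6.92×10^6 s / (86400 s/day) = 80.1 days.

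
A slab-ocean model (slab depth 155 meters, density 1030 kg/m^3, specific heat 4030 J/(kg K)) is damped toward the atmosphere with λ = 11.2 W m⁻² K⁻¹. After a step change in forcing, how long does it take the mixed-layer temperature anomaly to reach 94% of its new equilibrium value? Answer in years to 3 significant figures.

5.12 years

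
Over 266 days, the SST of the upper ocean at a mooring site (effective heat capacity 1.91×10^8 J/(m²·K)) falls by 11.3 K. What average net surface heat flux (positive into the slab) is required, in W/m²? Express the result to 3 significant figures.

-93.9

Areal heat capacity C = 1.91×10^8 J/(m²·K) (given).
Required heat per unit area: Q = C ΔT = 1.91×10^8 × -11.3 = -2.16×10^9 J/m².
Flux F = Q / Δt = -2.16×10^9 / 2.30×10^7 s = -93.9 W/m².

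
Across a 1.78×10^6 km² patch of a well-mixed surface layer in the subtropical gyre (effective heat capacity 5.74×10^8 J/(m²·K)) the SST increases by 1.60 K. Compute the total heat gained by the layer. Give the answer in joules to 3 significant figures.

Areal heat capacity C = 5.74×10^8 J/(m²·K) (given).
Heat per unit area: q = C ΔT = 5.74×10^8 × 1.60 = 9.18×10^8 J/m².
Total heat: Q = q × A = 9.18×10^8 × (1.78×10^6 × 10⁶ m²) = 1.63×10^21 J.

1.63×10^21 J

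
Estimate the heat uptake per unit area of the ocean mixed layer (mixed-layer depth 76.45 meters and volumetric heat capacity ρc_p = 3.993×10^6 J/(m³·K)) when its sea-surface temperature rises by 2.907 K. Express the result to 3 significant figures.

8.87×10^8

Areal heat capacity C = ρc_p × D = 3.993×10^6 × 76.45 = 3.05×10^8 J/(m^2 K).
ΔQ = C ΔT = 3.05×10^8 × 2.907 = 8.87×10^8 J/m².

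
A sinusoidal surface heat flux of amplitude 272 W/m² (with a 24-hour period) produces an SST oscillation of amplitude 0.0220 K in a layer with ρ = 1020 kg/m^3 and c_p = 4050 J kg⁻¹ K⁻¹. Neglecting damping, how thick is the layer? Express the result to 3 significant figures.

ω = 2π / 86400 s = 7.27×10^-5 s⁻¹.
Required C = F₀ / (A ω) = 272 / (0.0220 × 7.27×10^-5) = 1.70×10^8 J/(m²·K).
D = C / (ρ c_p) = 1.70×10^8 / (1020 × 4050) = 41.2 m.

41.2 m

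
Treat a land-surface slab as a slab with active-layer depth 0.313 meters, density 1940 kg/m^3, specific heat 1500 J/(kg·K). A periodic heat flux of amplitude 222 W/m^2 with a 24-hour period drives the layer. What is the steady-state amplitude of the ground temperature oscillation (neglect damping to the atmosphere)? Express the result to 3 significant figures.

Areal heat capacity C = ρ c_p D = 1940 × 1500 × 0.313 = 9.11×10^5 J/(m^2 K).
Angular frequency ω = 2π / T = 2π / 86400 s = 7.27×10^-5 s⁻¹.
Cω = 9.11×10^5 × 7.27×10^-5 = 66.2 W/(m²·K).
Amplitude A = F₀ / (Cω) = 222 / 66.2 = 3.35 K.

3.35 K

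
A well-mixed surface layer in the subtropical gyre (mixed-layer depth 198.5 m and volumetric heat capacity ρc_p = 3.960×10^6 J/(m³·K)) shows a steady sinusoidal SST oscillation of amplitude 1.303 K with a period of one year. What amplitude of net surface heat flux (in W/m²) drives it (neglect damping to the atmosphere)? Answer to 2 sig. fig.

Areal heat capacity C = ρc_p × D = 3.960×10^6 × 198.5 = 7.86×10^8 J m⁻² K⁻¹.
ω = 2π / 3.15×10^7 s = 1.99×10^-7 s⁻¹.
Cω = 7.86×10^8 × 1.99×10^-7 = 157 W/(m²·K).
F₀ = A × Cω = 1.303 × 157 = 204 W/m².

200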